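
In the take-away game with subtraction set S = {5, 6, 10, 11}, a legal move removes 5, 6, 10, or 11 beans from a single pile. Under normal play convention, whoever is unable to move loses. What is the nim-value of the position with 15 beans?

n :  0  1  2  3  4  5  6  7  8  9 10 11 12 13 14 15
G :  0  0  0  0  0  1  1  1  1  1  2  2  2  2  2  3

3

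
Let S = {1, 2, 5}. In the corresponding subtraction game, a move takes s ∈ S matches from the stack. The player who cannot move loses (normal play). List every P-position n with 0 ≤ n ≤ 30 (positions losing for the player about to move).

n :  0  1  2  3  4  5  6  7  8  9 10 11 12 13 14 15 16 17 18 19 20 21 22 23 24 25 26 27 28 29 30
G :  0  1  2  0  1  2  0  1  2  0  1  2  0  1  2  0  1  2  0  1  2  0  1  2  0  1  2  0  1  2  0
P-positions are exactly the n with G(n) = 0.

0, 3, 6, 9, 12, 15, 18, 21, 24, 27, 30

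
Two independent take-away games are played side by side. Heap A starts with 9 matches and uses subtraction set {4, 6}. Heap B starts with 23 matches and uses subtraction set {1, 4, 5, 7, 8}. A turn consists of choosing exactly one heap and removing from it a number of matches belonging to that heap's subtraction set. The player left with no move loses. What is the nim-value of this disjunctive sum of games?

3

Heap A, S = {4, 6}:
n : 0 1 2 3 4 5 6 7 8 9
G : 0 0 0 0 1 1 1 1 2 2
G_A(9) = 2.
Heap B, S = {1, 4, 5, 7, 8}:
G(0) = 0
G(1) = mex{0} = 1
G(2) = mex{1} = 0
G(3) = mex{0} = 1
G(4) = mex{1,0} = 2
G(5) = mex{2,1,0} = 3
G(6) = mex{3,0,1} = 2
G(7) = mex{2,1,0,0} = 3
G(8) = mex{3,2,1,1,0} = 4
G(9) = mex{4,3,2,0,1} = 5
G(10) = mex{5,2,3,1,0} = 4
G(11) = mex{4,3,2,2,1} = 0
G(12) = mex{0,4,3,3,2} = 1
G(13) = mex{1,5,4,2,3} = 0
G(14) = mex{0,4,5,3,2} = 1
G(15) = mex{1,0,4,4,3} = 2
G(16) = mex{2,1,0,5,4} = 3
G(17) = mex{3,0,1,4,5} = 2
G(18) = mex{2,1,0,0,4} = 3
G(19) = mex{3,2,1,1,0} = 4
G(20) = mex{4,3,2,0,1} = 5
G(21) = mex{5,2,3,1,0} = 4
G(22) = mex{4,3,2,2,1} = 0
G(23) = mex{0,4,3,3,2} = 1
G_B(23) = 1.
Combined Grundy value = 2 ⊕ 1 = 3.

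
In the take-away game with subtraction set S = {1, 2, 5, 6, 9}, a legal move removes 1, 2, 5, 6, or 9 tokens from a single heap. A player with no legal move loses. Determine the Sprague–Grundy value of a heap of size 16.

G(0) = 0
G(1) = mex{0} = 1
G(2) = mex{1,0} = 2
G(3) = mex{2,1} = 0
G(4) = mex{0,2} = 1
G(5) = mex{1,0,0} = 2
G(6) = mex{2,1,1,0} = 3
G(7) = mex{3,2,2,1} = 0
G(8) = mex{0,3,0,2} = 1
G(9) = mex{1,0,1,0,0} = 2
G(10) = mex{2,1,2,1,1} = 0
G(11) = mex{0,2,3,2,2} = 1
G(12) = mex{1,0,0,3,0} = 2
G(13) = mex{2,1,1,0,1} = 3
G(14) = mex{3,2,2,1,2} = 0
G(15) = mex{0,3,0,2,3} = 1
G(16) = mex{1,0,1,0,0} = 2

2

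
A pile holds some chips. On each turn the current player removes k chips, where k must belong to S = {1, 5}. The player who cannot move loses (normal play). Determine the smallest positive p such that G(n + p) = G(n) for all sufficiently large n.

2

n :  0  1  2  3  4  5  6  7  8  9 10 11 12 13 14
G :  0  1  0  1  0  1  0  1  0  1  0  1  0  1  0
G(n+2) = G(n) holds for n = 0,…,4 (a full window of length max(S) = 5), so the sequence is purely periodic with period 2.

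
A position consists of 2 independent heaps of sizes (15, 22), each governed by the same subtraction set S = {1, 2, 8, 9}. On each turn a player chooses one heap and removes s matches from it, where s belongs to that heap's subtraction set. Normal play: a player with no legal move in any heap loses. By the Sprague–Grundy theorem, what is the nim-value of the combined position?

All heaps use S = {1, 2, 8, 9}:
n :  0  1  2  3  4  5  6  7  8  9 10 11 12 13 14 15 16 17 18 19 20 21 22
G :  0  1  2  0  1  2  0  1  2  3  0  1  2  0  1  2  0  1  2  3  0  1  2
Heap A: G(15) = 2.
Heap B: G(22) = 2.
Combined Grundy value = 2 ⊕ 2 = 0.

0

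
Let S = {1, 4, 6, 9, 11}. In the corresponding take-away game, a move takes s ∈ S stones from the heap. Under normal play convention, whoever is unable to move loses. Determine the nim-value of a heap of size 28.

n :  0  1  2  3  4  5  6  7  8  9 10 11 12 13 14 15 16 17 18 19 20 21 22 23 24 25 26 27 28
G :  0  1  0  1  2  0  1  0  1  2  0  1  0  1  2  0  1  0  1  2  0  1  0  1  2  0  1  0  1

1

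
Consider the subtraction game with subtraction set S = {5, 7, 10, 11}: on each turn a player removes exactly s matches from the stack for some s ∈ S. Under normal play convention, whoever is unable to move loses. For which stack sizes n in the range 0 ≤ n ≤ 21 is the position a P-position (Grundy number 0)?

0, 1, 2, 3, 4, 16, 17, 18, 19, 20

n :  0  1  2  3  4  5  6  7  8  9 10 11 12 13 14 15 16 17 18 19 20 21
G :  0  0  0  0  0  1  1  1  1  1  2  2  2  2  2  3  0  0  0  0  0  1
P-positions are exactly the n with G(n) = 0.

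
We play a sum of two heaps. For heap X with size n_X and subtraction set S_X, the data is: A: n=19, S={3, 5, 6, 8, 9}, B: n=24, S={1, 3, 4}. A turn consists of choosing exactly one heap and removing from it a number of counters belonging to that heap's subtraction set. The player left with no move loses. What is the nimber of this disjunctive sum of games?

3

Heap A, S = {3, 5, 6, 8, 9}:
G(0) = 0
G(1) = mex{} = 0
G(2) = mex{} = 0
G(3) = mex{0} = 1
G(4) = mex{0} = 1
G(5) = mex{0,0} = 1
G(6) = mex{1,0,0} = 2
G(7) = mex{1,0,0} = 2
G(8) = mex{1,1,0,0} = 2
G(9) = mex{2,1,1,0,0} = 3
G(10) = mex{2,1,1,0,0} = 3
G(11) = mex{2,2,1,1,0} = 3
G(12) = mex{3,2,2,1,1} = 0
G(13) = mex{3,2,2,1,1} = 0
G(14) = mex{3,3,2,2,1} = 0
G(15) = mex{0,3,3,2,2} = 1
G(16) = mex{0,3,3,2,2} = 1
G(17) = mex{0,0,3,3,2} = 1
G(18) = mex{1,0,0,3,3} = 2
G(19) = mex{1,0,0,3,3} = 2
G_A(19) = 2.
Heap B, S = {1, 3, 4}:
n :  0  1  2  3  4  5  6  7  8  9 10 11 12 13 14 15 16 17 18 19 20 21 22 23 24
G :  0  1  0  1  2  3  2  0  1  0  1  2  3  2  0  1  0  1  2  3  2  0  1  0  1
G_B(24) = 1.
Combined Grundy value = 2 ⊕ 1 = 3.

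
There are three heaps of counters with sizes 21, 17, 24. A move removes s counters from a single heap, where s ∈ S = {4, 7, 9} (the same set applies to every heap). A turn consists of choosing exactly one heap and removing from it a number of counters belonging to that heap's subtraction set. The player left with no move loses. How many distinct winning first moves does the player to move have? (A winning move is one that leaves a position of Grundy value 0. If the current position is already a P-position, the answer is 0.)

2

All heaps use S = {4, 7, 9}:
G(0) = 0
G(1) = mex{} = 0
G(2) = mex{} = 0
G(3) = mex{} = 0
G(4) = mex{0} = 1
G(5) = mex{0} = 1
G(6) = mex{0} = 1
G(7) = mex{0,0} = 1
G(8) = mex{1,0} = 2
G(9) = mex{1,0,0} = 2
G(10) = mex{1,0,0} = 2
G(11) = mex{1,1,0} = 2
G(12) = mex{2,1,0} = 3
G(13) = mex{2,1,1} = 0
G(14) = mex{2,1,1} = 0
G(15) = mex{2,2,1} = 0
G(16) = mex{3,2,1} = 0
G(17) = mex{0,2,2} = 1
G(18) = mex{0,2,2} = 1
G(19) = mex{0,3,2} = 1
G(20) = mex{0,0,2} = 1
G(21) = mex{1,0,3} = 2
G(22) = mex{1,0,0} = 2
G(23) = mex{1,0,0} = 2
G(24) = mex{1,1,0} = 2
Heap A: G(21) = 2.
Heap B: G(17) = 1.
Heap C: G(24) = 2.
Combined Grundy value = 2 ⊕ 1 ⊕ 2 = 1.
A winning move leaves total XOR = 0, i.e. changes one component's Grundy value g to g ⊕ X where X is the current total.
Heap A: need g' = 2⊕1 = 3. Options: 21−4→G=1, 21−7→G=0, 21−9→G=3. Hits: 1.
Heap B: need g' = 1⊕1 = 0. Options: 17−4→G=0, 17−7→G=2, 17−9→G=2. Hits: 1.
Heap C: need g' = 2⊕1 = 3. Options: 24−4→G=1, 24−7→G=1, 24−9→G=0. Hits: 0.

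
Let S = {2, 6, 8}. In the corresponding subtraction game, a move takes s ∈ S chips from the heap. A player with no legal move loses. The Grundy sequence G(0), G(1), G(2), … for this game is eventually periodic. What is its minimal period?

G(0) = 0
G(1) = mex{} = 0
G(2) = mex{0} = 1
G(3) = mex{0} = 1
G(4) = mex{1} = 0
G(5) = mex{1} = 0
G(6) = mex{0,0} = 1
G(7) = mex{0,0} = 1
G(8) = mex{1,1,0} = 2
G(9) = mex{1,1,0} = 2
G(10) = mex{2,0,1} = 3
G(11) = mex{2,0,1} = 3
G(12) = mex{3,1,0} = 2
G(13) = mex{3,1,0} = 2
G(14) = mex{2,2,1} = 0
G(15) = mex{2,2,1} = 0
G(16) = mex{0,3,2} = 1
G(17) = mex{0,3,2} = 1
G(18) = mex{1,2,3} = 0
G(19) = mex{1,2,3} = 0
G(20) = mex{0,0,2} = 1
G(21) = mex{0,0,2} = 1
G(22) = mex{1,1,0} = 2
G(23) = mex{1,1,0} = 2
G(24) = mex{2,0,1} = 3
G(25) = mex{2,0,1} = 3
G(26) = mex{3,1,0} = 2
G(27) = mex{3,1,0} = 2
G(28) = mex{2,2,1} = 0
G(29) = mex{2,2,1} = 0
G(n+14) = G(n) holds for n = 0,…,7 (a full window of length max(S) = 8), so the sequence is purely periodic with period 14.

14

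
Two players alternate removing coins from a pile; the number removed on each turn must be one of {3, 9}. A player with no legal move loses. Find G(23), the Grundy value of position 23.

n :  0  1  2  3  4  5  6  7  8  9 10 11 12 13 14 15 16 17 18 19 20 21 22 23
G :  0  0  0  1  1  1  0  0  0  1  1  1  0  0  0  1  1  1  0  0  0  1  1  1

1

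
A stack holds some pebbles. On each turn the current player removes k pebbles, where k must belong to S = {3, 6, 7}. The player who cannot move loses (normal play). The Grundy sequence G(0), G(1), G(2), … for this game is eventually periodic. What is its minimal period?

10

n :  0  1  2  3  4  5  6  7  8  9 10 11 12 13 14 15 16 17 18 19 20 21
G :  0  0  0  1  1  1  2  2  2  3  0  0  0  1  1  1  2  2  2  3  0  0
G(n+10) = G(n) holds for n = 0,…,6 (a full window of length max(S) = 7), so the sequence is purely periodic with period 10.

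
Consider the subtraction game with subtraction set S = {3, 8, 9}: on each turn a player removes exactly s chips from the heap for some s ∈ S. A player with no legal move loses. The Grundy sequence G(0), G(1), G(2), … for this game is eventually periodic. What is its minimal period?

17

n :  0  1  2  3  4  5  6  7  8  9 10 11 12 13 14 15 16 17 18 19 20 21 22 23 24 25 26 27 28 29 30 31 32 33 34 35
G :  0  0  0  1  1  1  0  0  2  1  1  3  0  0  2  1  1  0  0  0  1  1  1  0  0  2  1  1  3  0  0  2  1  1  0  0
G(n+17) = G(n) holds for n = 0,…,8 (a full window of length max(S) = 9), so the sequence is purely periodic with period 17.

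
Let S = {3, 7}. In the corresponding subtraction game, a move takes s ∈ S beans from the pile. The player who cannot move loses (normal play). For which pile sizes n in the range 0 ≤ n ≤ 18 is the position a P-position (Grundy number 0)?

n :  0  1  2  3  4  5  6  7  8  9 10 11 12 13 14 15 16 17 18
G :  0  0  0  1  1  1  0  2  2  1  0  0  0  1  1  1  0  2  2
P-positions are exactly the n with G(n) = 0.

0, 1, 2, 6, 10, 11, 12, 16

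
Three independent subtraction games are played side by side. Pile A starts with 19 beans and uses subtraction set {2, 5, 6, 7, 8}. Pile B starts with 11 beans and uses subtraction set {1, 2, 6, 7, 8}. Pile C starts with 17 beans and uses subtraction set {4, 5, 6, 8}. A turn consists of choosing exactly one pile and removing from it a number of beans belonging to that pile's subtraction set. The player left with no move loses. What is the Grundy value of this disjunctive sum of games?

Pile A, S = {2, 5, 6, 7, 8}:
G(0) = 0
G(1) = mex{} = 0
G(2) = mex{0} = 1
G(3) = mex{0} = 1
G(4) = mex{1} = 0
G(5) = mex{1,0} = 2
G(6) = mex{0,0,0} = 1
G(7) = mex{2,1,0,0} = 3
G(8) = mex{1,1,1,0,0} = 2
G(9) = mex{3,0,1,1,0} = 2
G(10) = mex{2,2,0,1,1} = 3
G(11) = mex{2,1,2,0,1} = 3
G(12) = mex{3,3,1,2,0} = 4
G(13) = mex{3,2,3,1,2} = 0
G(14) = mex{4,2,2,3,1} = 0
G(15) = mex{0,3,2,2,3} = 1
G(16) = mex{0,3,3,2,2} = 1
G(17) = mex{1,4,3,3,2} = 0
G(18) = mex{1,0,4,3,3} = 2
G(19) = mex{0,0,0,4,3} = 1
G_A(19) = 1.
Pile B, S = {1, 2, 6, 7, 8}:
G(0) = 0
G(1) = mex{0} = 1
G(2) = mex{1,0} = 2
G(3) = mex{2,1} = 0
G(4) = mex{0,2} = 1
G(5) = mex{1,0} = 2
G(6) = mex{2,1,0} = 3
G(7) = mex{3,2,1,0} = 4
G(8) = mex{4,3,2,1,0} = 5
G(9) = mex{5,4,0,2,1} = 3
G(10) = mex{3,5,1,0,2} = 4
G(11) = mex{4,3,2,1,0} = 5
G_B(11) = 5.
Pile C, S = {4, 5, 6, 8}:
G(0) = 0
G(1) = mex{} = 0
G(2) = mex{} = 0
G(3) = mex{} = 0
G(4) = mex{0} = 1
G(5) = mex{0,0} = 1
G(6) = mex{0,0,0} = 1
G(7) = mex{0,0,0} = 1
G(8) = mex{1,0,0,0} = 2
G(9) = mex{1,1,0,0} = 2
G(10) = mex{1,1,1,0} = 2
G(11) = mex{1,1,1,0} = 2
G(12) = mex{2,1,1,1} = 0
G(13) = mex{2,2,1,1} = 0
G(14) = mex{2,2,2,1} = 0
G(15) = mex{2,2,2,1} = 0
G(16) = mex{0,2,2,2} = 1
G(17) = mex{0,0,2,2} = 1
G_C(17) = 1.
Combined Grundy value = 1 ⊕ 5 ⊕ 1 = 5.

5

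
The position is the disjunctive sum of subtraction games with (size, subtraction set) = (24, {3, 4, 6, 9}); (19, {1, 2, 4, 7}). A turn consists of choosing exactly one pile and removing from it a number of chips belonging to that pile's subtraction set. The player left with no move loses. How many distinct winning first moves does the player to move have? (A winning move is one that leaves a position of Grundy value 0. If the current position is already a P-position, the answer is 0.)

Pile A, S = {3, 4, 6, 9}:
n :  0  1  2  3  4  5  6  7  8  9 10 11 12 13 14 15 16 17 18 19 20 21 22 23 24
G :  0  0  0  1  1  1  2  2  2  3  3  3  0  0  0  1  1  1  2  2  2  3  3  3  0
G_A(24) = 0.
Pile B, S = {1, 2, 4, 7}:
G(0) = 0
G(1) = mex{0} = 1
G(2) = mex{1,0} = 2
G(3) = mex{2,1} = 0
G(4) = mex{0,2,0} = 1
G(5) = mex{1,0,1} = 2
G(6) = mex{2,1,2} = 0
G(7) = mex{0,2,0,0} = 1
G(8) = mex{1,0,1,1} = 2
G(9) = mex{2,1,2,2} = 0
G(10) = mex{0,2,0,0} = 1
G(11) = mex{1,0,1,1} = 2
G(12) = mex{2,1,2,2} = 0
G(13) = mex{0,2,0,0} = 1
G(14) = mex{1,0,1,1} = 2
G(15) = mex{2,1,2,2} = 0
G(16) = mex{0,2,0,0} = 1
G(17) = mex{1,0,1,1} = 2
G(18) = mex{2,1,2,2} = 0
G(19) = mex{0,2,0,0} = 1
G_B(19) = 1.
Combined Grundy value = 0 ⊕ 1 = 1.
A winning move leaves total XOR = 0, i.e. changes one component's Grundy value g to g ⊕ X where X is the current total.
Pile A: need g' = 0⊕1 = 1. Options: 24−3→G=3, 24−4→G=2, 24−6→G=2, 24−9→G=1. Hits: 1.
Pile B: need g' = 1⊕1 = 0. Options: 19−1→G=0, 19−2→G=2, 19−4→G=0, 19−7→G=0. Hits: 3.

4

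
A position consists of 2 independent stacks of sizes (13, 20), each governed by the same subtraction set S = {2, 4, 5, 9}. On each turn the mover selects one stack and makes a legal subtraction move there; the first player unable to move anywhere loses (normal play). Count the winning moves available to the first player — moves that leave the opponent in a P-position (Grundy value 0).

All stacks use S = {2, 4, 5, 9}:
G(0) = 0
G(1) = mex{} = 0
G(2) = mex{0} = 1
G(3) = mex{0} = 1
G(4) = mex{1,0} = 2
G(5) = mex{1,0,0} = 2
G(6) = mex{2,1,0} = 3
G(7) = mex{2,1,1} = 0
G(8) = mex{3,2,1} = 0
G(9) = mex{0,2,2,0} = 1
G(10) = mex{0,3,2,0} = 1
G(11) = mex{1,0,3,1} = 2
G(12) = mex{1,0,0,1} = 2
G(13) = mex{2,1,0,2} = 3
G(14) = mex{2,1,1,2} = 0
G(15) = mex{3,2,1,3} = 0
G(16) = mex{0,2,2,0} = 1
G(17) = mex{0,3,2,0} = 1
G(18) = mex{1,0,3,1} = 2
G(19) = mex{1,0,0,1} = 2
G(20) = mex{2,1,0,2} = 3
Stack A: G(13) = 3.
Stack B: G(20) = 3.
Combined Grundy value = 3 ⊕ 3 = 0.
A winning move leaves total XOR = 0, i.e. changes one component's Grundy value g to g ⊕ X where X is the current total.
Stack A: target g' = 3⊕0 = 3, but every legal move changes the Grundy value (mex property), so 0 moves.
Stack B: target g' = 3⊕0 = 3, but every legal move changes the Grundy value (mex property), so 0 moves.

0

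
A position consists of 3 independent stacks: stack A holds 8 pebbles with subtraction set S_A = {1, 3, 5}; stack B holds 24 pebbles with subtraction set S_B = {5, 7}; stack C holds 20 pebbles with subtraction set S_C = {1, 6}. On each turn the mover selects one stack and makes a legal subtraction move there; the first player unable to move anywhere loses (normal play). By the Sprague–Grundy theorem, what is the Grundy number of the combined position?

Stack A, S = {1, 3, 5}:
n : 0 1 2 3 4 5 6 7 8
G : 0 1 0 1 0 1 0 1 0
G_A(8) = 0.
Stack B, S = {5, 7}:
n :  0  1  2  3  4  5  6  7  8  9 10 11 12 13 14 15 16 17 18 19 20 21 22 23 24
G :  0  0  0  0  0  1  1  1  1  1  2  2  0  0  0  0  0  1  1  1  1  1  2  2  0
G_B(24) = 0.
Stack C, S = {1, 6}:
n :  0  1  2  3  4  5  6  7  8  9 10 11 12 13 14 15 16 17 18 19 20
G :  0  1  0  1  0  1  2  0  1  0  1  0  1  2  0  1  0  1  0  1  2
G_C(20) = 2.
Combined Grundy value = 0 ⊕ 0 ⊕ 2 = 2.

2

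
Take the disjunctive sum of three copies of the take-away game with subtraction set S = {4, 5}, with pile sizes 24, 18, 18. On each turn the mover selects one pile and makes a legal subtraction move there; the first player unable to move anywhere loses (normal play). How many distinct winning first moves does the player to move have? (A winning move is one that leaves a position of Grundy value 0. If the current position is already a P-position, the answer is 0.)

All piles use S = {4, 5}:
n :  0  1  2  3  4  5  6  7  8  9 10 11 12 13 14 15 16 17 18 19 20 21 22 23 24
G :  0  0  0  0  1  1  1  1  2  0  0  0  0  1  1  1  1  2  0  0  0  0  1  1  1
Pile A: G(24) = 1.
Pile B: G(18) = 0.
Pile C: G(18) = 0.
Combined Grundy value = 1 ⊕ 0 ⊕ 0 = 1.
A winning move leaves total XOR = 0, i.e. changes one component's Grundy value g to g ⊕ X where X is the current total.
Pile A: need g' = 1⊕1 = 0. Options: 24−4→G=0, 24−5→G=0. Hits: 2.
Pile B: need g' = 0⊕1 = 1. Options: 18−4→G=1, 18−5→G=1. Hits: 2.
Pile C: need g' = 0⊕1 = 1. Options: 18−4→G=1, 18−5→G=1. Hits: 2.

6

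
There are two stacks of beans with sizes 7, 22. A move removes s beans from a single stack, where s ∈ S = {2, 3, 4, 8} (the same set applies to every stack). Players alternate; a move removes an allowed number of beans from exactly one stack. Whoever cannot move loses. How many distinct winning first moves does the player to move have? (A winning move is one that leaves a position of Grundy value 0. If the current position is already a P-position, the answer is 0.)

4

All stacks use S = {2, 3, 4, 8}:
G(0) = 0
G(1) = mex{} = 0
G(2) = mex{0} = 1
G(3) = mex{0,0} = 1
G(4) = mex{1,0,0} = 2
G(5) = mex{1,1,0} = 2
G(6) = mex{2,1,1} = 0
G(7) = mex{2,2,1} = 0
G(8) = mex{0,2,2,0} = 1
G(9) = mex{0,0,2,0} = 1
G(10) = mex{1,0,0,1} = 2
G(11) = mex{1,1,0,1} = 2
G(12) = mex{2,1,1,2} = 0
G(13) = mex{2,2,1,2} = 0
G(14) = mex{0,2,2,0} = 1
G(15) = mex{0,0,2,0} = 1
G(16) = mex{1,0,0,1} = 2
G(17) = mex{1,1,0,1} = 2
G(18) = mex{2,1,1,2} = 0
G(19) = mex{2,2,1,2} = 0
G(20) = mex{0,2,2,0} = 1
G(21) = mex{0,0,2,0} = 1
G(22) = mex{1,0,0,1} = 2
Stack A: G(7) = 0.
Stack B: G(22) = 2.
Combined Grundy value = 0 ⊕ 2 = 2.
A winning move leaves total XOR = 0, i.e. changes one component's Grundy value g to g ⊕ X where X is the current total.
Stack A: need g' = 0⊕2 = 2. Options: 7−2→G=2, 7−3→G=2, 7−4→G=1. Hits: 2.
Stack B: need g' = 2⊕2 = 0. Options: 22−2→G=1, 22−3→G=0, 22−4→G=0, 22−8→G=1. Hits: 2.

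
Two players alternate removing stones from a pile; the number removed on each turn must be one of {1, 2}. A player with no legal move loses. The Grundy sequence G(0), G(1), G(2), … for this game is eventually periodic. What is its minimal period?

G(0) = 0
G(1) = mex{0} = 1
G(2) = mex{1,0} = 2
G(3) = mex{2,1} = 0
G(4) = mex{0,2} = 1
G(5) = mex{1,0} = 2
G(6) = mex{2,1} = 0
G(7) = mex{0,2} = 1
G(8) = mex{1,0} = 2
G(9) = mex{2,1} = 0
G(10) = mex{0,2} = 1
G(11) = mex{1,0} = 2
G(12) = mex{2,1} = 0
G(13) = mex{0,2} = 1
G(14) = mex{1,0} = 2
G(n+3) = G(n) holds for n = 0,…,1 (a full window of length max(S) = 2), so the sequence is purely periodic with period 3.

3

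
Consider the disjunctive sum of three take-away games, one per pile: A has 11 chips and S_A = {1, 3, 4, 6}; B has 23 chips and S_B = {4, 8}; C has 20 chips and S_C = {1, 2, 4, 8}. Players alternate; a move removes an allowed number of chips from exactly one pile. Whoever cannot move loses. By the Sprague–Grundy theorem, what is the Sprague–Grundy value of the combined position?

2

Pile A, S = {1, 3, 4, 6}:
G(0) = 0
G(1) = mex{0} = 1
G(2) = mex{1} = 0
G(3) = mex{0,0} = 1
G(4) = mex{1,1,0} = 2
G(5) = mex{2,0,1} = 3
G(6) = mex{3,1,0,0} = 2
G(7) = mex{2,2,1,1} = 0
G(8) = mex{0,3,2,0} = 1
G(9) = mex{1,2,3,1} = 0
G(10) = mex{0,0,2,2} = 1
G(11) = mex{1,1,0,3} = 2
G_A(11) = 2.
Pile B, S = {4, 8}:
n :  0  1  2  3  4  5  6  7  8  9 10 11 12 13 14 15 16 17 18 19 20 21 22 23
G :  0  0  0  0  1  1  1  1  2  2  2  2  0  0  0  0  1  1  1  1  2  2  2  2
G_B(23) = 2.
Pile C, S = {1, 2, 4, 8}:
G(0) = 0
G(1) = mex{0} = 1
G(2) = mex{1,0} = 2
G(3) = mex{2,1} = 0
G(4) = mex{0,2,0} = 1
G(5) = mex{1,0,1} = 2
G(6) = mex{2,1,2} = 0
G(7) = mex{0,2,0} = 1
G(8) = mex{1,0,1,0} = 2
G(9) = mex{2,1,2,1} = 0
G(10) = mex{0,2,0,2} = 1
G(11) = mex{1,0,1,0} = 2
G(12) = mex{2,1,2,1} = 0
G(13) = mex{0,2,0,2} = 1
G(14) = mex{1,0,1,0} = 2
G(15) = mex{2,1,2,1} = 0
G(16) = mex{0,2,0,2} = 1
G(17) = mex{1,0,1,0} = 2
G(18) = mex{2,1,2,1} = 0
G(19) = mex{0,2,0,2} = 1
G(20) = mex{1,0,1,0} = 2
G_C(20) = 2.
Combined Grundy value = 2 ⊕ 2 ⊕ 2 = 2.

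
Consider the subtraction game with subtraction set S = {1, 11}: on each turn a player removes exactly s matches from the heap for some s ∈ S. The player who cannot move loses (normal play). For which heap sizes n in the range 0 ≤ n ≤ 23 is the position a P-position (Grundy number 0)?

G(0) = 0
G(1) = mex{0} = 1
G(2) = mex{1} = 0
G(3) = mex{0} = 1
G(4) = mex{1} = 0
G(5) = mex{0} = 1
G(6) = mex{1} = 0
G(7) = mex{0} = 1
G(8) = mex{1} = 0
G(9) = mex{0} = 1
G(10) = mex{1} = 0
G(11) = mex{0,0} = 1
G(12) = mex{1,1} = 0
G(13) = mex{0,0} = 1
G(14) = mex{1,1} = 0
G(15) = mex{0,0} = 1
G(16) = mex{1,1} = 0
G(17) = mex{0,0} = 1
G(18) = mex{1,1} = 0
G(19) = mex{0,0} = 1
G(20) = mex{1,1} = 0
G(21) = mex{0,0} = 1
G(22) = mex{1,1} = 0
G(23) = mex{0,0} = 1
P-positions are exactly the n with G(n) = 0.

0, 2, 4, 6, 8, 10, 12, 14, 16, 18, 20, 22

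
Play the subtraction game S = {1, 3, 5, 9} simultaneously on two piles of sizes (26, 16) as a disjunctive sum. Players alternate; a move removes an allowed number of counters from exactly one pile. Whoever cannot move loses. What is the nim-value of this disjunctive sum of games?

All piles use S = {1, 3, 5, 9}:
G(0) = 0
G(1) = mex{0} = 1
G(2) = mex{1} = 0
G(3) = mex{0,0} = 1
G(4) = mex{1,1} = 0
G(5) = mex{0,0,0} = 1
G(6) = mex{1,1,1} = 0
G(7) = mex{0,0,0} = 1
G(8) = mex{1,1,1} = 0
G(9) = mex{0,0,0,0} = 1
G(10) = mex{1,1,1,1} = 0
G(11) = mex{0,0,0,0} = 1
G(12) = mex{1,1,1,1} = 0
G(13) = mex{0,0,0,0} = 1
G(14) = mex{1,1,1,1} = 0
G(15) = mex{0,0,0,0} = 1
G(16) = mex{1,1,1,1} = 0
G(17) = mex{0,0,0,0} = 1
G(18) = mex{1,1,1,1} = 0
G(19) = mex{0,0,0,0} = 1
G(20) = mex{1,1,1,1} = 0
G(21) = mex{0,0,0,0} = 1
G(22) = mex{1,1,1,1} = 0
G(23) = mex{0,0,0,0} = 1
G(24) = mex{1,1,1,1} = 0
G(25) = mex{0,0,0,0} = 1
G(26) = mex{1,1,1,1} = 0
Pile A: G(26) = 0.
Pile B: G(16) = 0.
Combined Grundy value = 0 ⊕ 0 = 0.

0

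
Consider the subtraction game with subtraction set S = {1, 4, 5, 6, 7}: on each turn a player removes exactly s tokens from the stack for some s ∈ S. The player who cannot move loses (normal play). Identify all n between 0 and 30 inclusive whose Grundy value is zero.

0, 2, 10, 12, 20, 22, 30

n :  0  1  2  3  4  5  6  7  8  9 10 11 12 13 14 15 16 17 18 19 20 21 22 23 24 25 26 27 28 29 30
G :  0  1  0  1  2  3  2  3  4  5  0  1  0  1  2  3  2  3  4  5  0  1  0  1  2  3  2  3  4  5  0
P-positions are exactly the n with G(n) = 0.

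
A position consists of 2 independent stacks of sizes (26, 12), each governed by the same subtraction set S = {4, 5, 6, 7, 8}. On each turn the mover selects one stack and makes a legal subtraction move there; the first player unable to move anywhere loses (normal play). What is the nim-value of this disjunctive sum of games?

All stacks use S = {4, 5, 6, 7, 8}:
n :  0  1  2  3  4  5  6  7  8  9 10 11 12 13 14 15 16 17 18 19 20 21 22 23 24 25 26
G :  0  0  0  0  1  1  1  1  2  2  2  2  0  0  0  0  1  1  1  1  2  2  2  2  0  0  0
Stack A: G(26) = 0.
Stack B: G(12) = 0.
Combined Grundy value = 0 ⊕ 0 = 0.

0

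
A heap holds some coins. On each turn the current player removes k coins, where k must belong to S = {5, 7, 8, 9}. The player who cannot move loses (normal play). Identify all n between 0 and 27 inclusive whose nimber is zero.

0, 1, 2, 3, 4, 14, 15, 16, 17, 18

G(0) = 0
G(1) = mex{} = 0
G(2) = mex{} = 0
G(3) = mex{} = 0
G(4) = mex{} = 0
G(5) = mex{0} = 1
G(6) = mex{0} = 1
G(7) = mex{0,0} = 1
G(8) = mex{0,0,0} = 1
G(9) = mex{0,0,0,0} = 1
G(10) = mex{1,0,0,0} = 2
G(11) = mex{1,0,0,0} = 2
G(12) = mex{1,1,0,0} = 2
G(13) = mex{1,1,1,0} = 2
G(14) = mex{1,1,1,1} = 0
G(15) = mex{2,1,1,1} = 0
G(16) = mex{2,1,1,1} = 0
G(17) = mex{2,2,1,1} = 0
G(18) = mex{2,2,2,1} = 0
G(19) = mex{0,2,2,2} = 1
G(20) = mex{0,2,2,2} = 1
G(21) = mex{0,0,2,2} = 1
G(22) = mex{0,0,0,2} = 1
G(23) = mex{0,0,0,0} = 1
G(24) = mex{1,0,0,0} = 2
G(25) = mex{1,0,0,0} = 2
G(26) = mex{1,1,0,0} = 2
G(27) = mex{1,1,1,0} = 2
P-positions are exactly the n with G(n) = 0.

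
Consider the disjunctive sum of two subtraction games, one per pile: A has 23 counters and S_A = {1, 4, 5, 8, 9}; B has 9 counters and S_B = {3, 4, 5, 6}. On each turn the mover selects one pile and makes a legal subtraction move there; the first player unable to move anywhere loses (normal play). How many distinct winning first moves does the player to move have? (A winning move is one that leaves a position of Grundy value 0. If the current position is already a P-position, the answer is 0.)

1

Pile A, S = {1, 4, 5, 8, 9}:
n :  0  1  2  3  4  5  6  7  8  9 10 11 12 13 14 15 16 17 18 19 20 21 22 23
G :  0  1  0  1  2  3  2  3  4  5  4  5  0  1  0  1  2  3  2  3  4  5  4  5
G_A(23) = 5.
Pile B, S = {3, 4, 5, 6}:
G(0) = 0
G(1) = mex{} = 0
G(2) = mex{} = 0
G(3) = mex{0} = 1
G(4) = mex{0,0} = 1
G(5) = mex{0,0,0} = 1
G(6) = mex{1,0,0,0} = 2
G(7) = mex{1,1,0,0} = 2
G(8) = mex{1,1,1,0} = 2
G(9) = mex{2,1,1,1} = 0
G_B(9) = 0.
Combined Grundy value = 5 ⊕ 0 = 5.
A winning move leaves total XOR = 0, i.e. changes one component's Grundy value g to g ⊕ X where X is the current total.
Pile A: need g' = 5⊕5 = 0. Options: 23−1→G=4, 23−4→G=3, 23−5→G=2, 23−8→G=1, 23−9→G=0. Hits: 1.
Pile B: need g' = 0⊕5 = 5. Options: 9−3→G=2, 9−4→G=1, 9−5→G=1, 9−6→G=1. Hits: 0.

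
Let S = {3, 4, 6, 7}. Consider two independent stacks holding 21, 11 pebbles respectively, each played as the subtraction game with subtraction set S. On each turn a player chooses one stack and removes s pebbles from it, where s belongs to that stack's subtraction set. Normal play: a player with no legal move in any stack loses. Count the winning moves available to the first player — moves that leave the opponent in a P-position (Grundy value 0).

All stacks use S = {3, 4, 6, 7}:
n :  0  1  2  3  4  5  6  7  8  9 10 11 12 13 14 15 16 17 18 19 20 21
G :  0  0  0  1  1  1  2  2  2  3  0  0  0  1  1  1  2  2  2  3  0  0
Stack A: G(21) = 0.
Stack B: G(11) = 0.
Combined Grundy value = 0 ⊕ 0 = 0.
A winning move leaves total XOR = 0, i.e. changes one component's Grundy value g to g ⊕ X where X is the current total.
Stack A: target g' = 0⊕0 = 0, but every legal move changes the Grundy value (mex property), so 0 moves.
Stack B: target g' = 0⊕0 = 0, but every legal move changes the Grundy value (mex property), so 0 moves.

0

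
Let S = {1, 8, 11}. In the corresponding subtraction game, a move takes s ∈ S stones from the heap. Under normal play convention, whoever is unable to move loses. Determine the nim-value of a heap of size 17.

n :  0  1  2  3  4  5  6  7  8  9 10 11 12 13 14 15 16 17
G :  0  1  0  1  0  1  0  1  2  0  1  2  3  2  3  2  0  1

1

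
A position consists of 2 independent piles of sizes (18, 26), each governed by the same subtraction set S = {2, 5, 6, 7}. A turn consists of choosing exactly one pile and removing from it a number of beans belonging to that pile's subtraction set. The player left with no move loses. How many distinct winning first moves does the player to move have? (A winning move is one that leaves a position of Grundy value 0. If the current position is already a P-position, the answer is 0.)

All piles use S = {2, 5, 6, 7}:
G(0) = 0
G(1) = mex{} = 0
G(2) = mex{0} = 1
G(3) = mex{0} = 1
G(4) = mex{1} = 0
G(5) = mex{1,0} = 2
G(6) = mex{0,0,0} = 1
G(7) = mex{2,1,0,0} = 3
G(8) = mex{1,1,1,0} = 2
G(9) = mex{3,0,1,1} = 2
G(10) = mex{2,2,0,1} = 3
G(11) = mex{2,1,2,0} = 3
G(12) = mex{3,3,1,2} = 0
G(13) = mex{3,2,3,1} = 0
G(14) = mex{0,2,2,3} = 1
G(15) = mex{0,3,2,2} = 1
G(16) = mex{1,3,3,2} = 0
G(17) = mex{1,0,3,3} = 2
G(18) = mex{0,0,0,3} = 1
G(19) = mex{2,1,0,0} = 3
G(20) = mex{1,1,1,0} = 2
G(21) = mex{3,0,1,1} = 2
G(22) = mex{2,2,0,1} = 3
G(23) = mex{2,1,2,0} = 3
G(24) = mex{3,3,1,2} = 0
G(25) = mex{3,2,3,1} = 0
G(26) = mex{0,2,2,3} = 1
Pile A: G(18) = 1.
Pile B: G(26) = 1.
Combined Grundy value = 1 ⊕ 1 = 0.
A winning move leaves total XOR = 0, i.e. changes one component's Grundy value g to g ⊕ X where X is the current total.
Pile A: target g' = 1⊕0 = 1, but every legal move changes the Grundy value (mex property), so 0 moves.
Pile B: target g' = 1⊕0 = 1, but every legal move changes the Grundy value (mex property), so 0 moves.

0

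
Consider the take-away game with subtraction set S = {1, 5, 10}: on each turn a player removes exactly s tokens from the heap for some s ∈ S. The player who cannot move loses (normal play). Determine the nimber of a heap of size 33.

1

G(0) = 0
G(1) = mex{0} = 1
G(2) = mex{1} = 0
G(3) = mex{0} = 1
G(4) = mex{1} = 0
G(5) = mex{0,0} = 1
G(6) = mex{1,1} = 0
G(7) = mex{0,0} = 1
G(8) = mex{1,1} = 0
G(9) = mex{0,0} = 1
G(10) = mex{1,1,0} = 2
G(11) = mex{2,0,1} = 3
G(12) = mex{3,1,0} = 2
G(13) = mex{2,0,1} = 3
G(14) = mex{3,1,0} = 2
G(15) = mex{2,2,1} = 0
G(16) = mex{0,3,0} = 1
G(17) = mex{1,2,1} = 0
G(18) = mex{0,3,0} = 1
G(19) = mex{1,2,1} = 0
G(20) = mex{0,0,2} = 1
G(21) = mex{1,1,3} = 0
G(22) = mex{0,0,2} = 1
G(23) = mex{1,1,3} = 0
G(24) = mex{0,0,2} = 1
G(25) = mex{1,1,0} = 2
G(26) = mex{2,0,1} = 3
G(27) = mex{3,1,0} = 2
G(28) = mex{2,0,1} = 3
G(29) = mex{3,1,0} = 2
G(30) = mex{2,2,1} = 0
G(31) = mex{0,3,0} = 1
G(32) = mex{1,2,1} = 0
G(33) = mex{0,3,0} = 1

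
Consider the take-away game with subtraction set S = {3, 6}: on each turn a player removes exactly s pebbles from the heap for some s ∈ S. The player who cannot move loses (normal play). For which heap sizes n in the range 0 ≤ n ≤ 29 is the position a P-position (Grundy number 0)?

G(0) = 0
G(1) = mex{} = 0
G(2) = mex{} = 0
G(3) = mex{0} = 1
G(4) = mex{0} = 1
G(5) = mex{0} = 1
G(6) = mex{1,0} = 2
G(7) = mex{1,0} = 2
G(8) = mex{1,0} = 2
G(9) = mex{2,1} = 0
G(10) = mex{2,1} = 0
G(11) = mex{2,1} = 0
G(12) = mex{0,2} = 1
G(13) = mex{0,2} = 1
G(14) = mex{0,2} = 1
G(15) = mex{1,0} = 2
G(16) = mex{1,0} = 2
G(17) = mex{1,0} = 2
G(18) = mex{2,1} = 0
G(19) = mex{2,1} = 0
G(20) = mex{2,1} = 0
G(21) = mex{0,2} = 1
G(22) = mex{0,2} = 1
G(23) = mex{0,2} = 1
G(24) = mex{1,0} = 2
G(25) = mex{1,0} = 2
G(26) = mex{1,0} = 2
G(27) = mex{2,1} = 0
G(28) = mex{2,1} = 0
G(29) = mex{2,1} = 0
P-positions are exactly the n with G(n) = 0.

0, 1, 2, 9, 10, 11, 18, 19, 20, 27, 28, 29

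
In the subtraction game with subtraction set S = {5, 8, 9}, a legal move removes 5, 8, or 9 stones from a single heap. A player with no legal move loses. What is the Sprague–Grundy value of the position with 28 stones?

0

n :  0  1  2  3  4  5  6  7  8  9 10 11 12 13 14 15 16 17 18 19 20 21 22 23 24 25 26 27 28
G :  0  0  0  0  0  1  1  1  1  1  2  2  2  2  0  0  0  0  0  1  1  1  1  1  2  2  2  2  0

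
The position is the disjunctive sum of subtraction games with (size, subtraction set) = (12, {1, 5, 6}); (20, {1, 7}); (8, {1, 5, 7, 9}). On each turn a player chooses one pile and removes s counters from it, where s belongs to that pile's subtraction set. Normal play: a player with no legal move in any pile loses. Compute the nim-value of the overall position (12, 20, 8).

1

Pile A, S = {1, 5, 6}:
n :  0  1  2  3  4  5  6  7  8  9 10 11 12
G :  0  1  0  1  0  1  2  3  2  3  2  0  1
G_A(12) = 1.
Pile B, S = {1, 7}:
G(0) = 0
G(1) = mex{0} = 1
G(2) = mex{1} = 0
G(3) = mex{0} = 1
G(4) = mex{1} = 0
G(5) = mex{0} = 1
G(6) = mex{1} = 0
G(7) = mex{0,0} = 1
G(8) = mex{1,1} = 0
G(9) = mex{0,0} = 1
G(10) = mex{1,1} = 0
G(11) = mex{0,0} = 1
G(12) = mex{1,1} = 0
G(13) = mex{0,0} = 1
G(14) = mex{1,1} = 0
G(15) = mex{0,0} = 1
G(16) = mex{1,1} = 0
G(17) = mex{0,0} = 1
G(18) = mex{1,1} = 0
G(19) = mex{0,0} = 1
G(20) = mex{1,1} = 0
G_B(20) = 0.
Pile C, S = {1, 5, 7, 9}:
n : 0 1 2 3 4 5 6 7 8
G : 0 1 0 1 0 1 0 1 0
G_C(8) = 0.
Combined Grundy value = 1 ⊕ 0 ⊕ 0 = 1.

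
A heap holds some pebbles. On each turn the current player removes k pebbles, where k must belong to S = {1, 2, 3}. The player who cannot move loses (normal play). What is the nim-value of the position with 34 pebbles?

G(0) = 0
G(1) = mex{0} = 1
G(2) = mex{1,0} = 2
G(3) = mex{2,1,0} = 3
G(4) = mex{3,2,1} = 0
G(5) = mex{0,3,2} = 1
G(6) = mex{1,0,3} = 2
G(7) = mex{2,1,0} = 3
G(8) = mex{3,2,1} = 0
G(9) = mex{0,3,2} = 1
G(10) = mex{1,0,3} = 2
G(11) = mex{2,1,0} = 3
G(12) = mex{3,2,1} = 0
G(13) = mex{0,3,2} = 1
G(14) = mex{1,0,3} = 2
G(15) = mex{2,1,0} = 3
G(16) = mex{3,2,1} = 0
G(17) = mex{0,3,2} = 1
G(18) = mex{1,0,3} = 2
G(19) = mex{2,1,0} = 3
G(20) = mex{3,2,1} = 0
G(21) = mex{0,3,2} = 1
G(22) = mex{1,0,3} = 2
G(23) = mex{2,1,0} = 3
G(24) = mex{3,2,1} = 0
G(25) = mex{0,3,2} = 1
G(26) = mex{1,0,3} = 2
G(27) = mex{2,1,0} = 3
G(28) = mex{3,2,1} = 0
G(29) = mex{0,3,2} = 1
G(30) = mex{1,0,3} = 2
G(31) = mex{2,1,0} = 3
G(32) = mex{3,2,1} = 0
G(33) = mex{0,3,2} = 1
G(34) = mex{1,0,3} = 2

2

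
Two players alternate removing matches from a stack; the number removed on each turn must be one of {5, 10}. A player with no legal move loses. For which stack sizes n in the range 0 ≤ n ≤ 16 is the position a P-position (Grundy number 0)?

G(0) = 0
G(1) = mex{} = 0
G(2) = mex{} = 0
G(3) = mex{} = 0
G(4) = mex{} = 0
G(5) = mex{0} = 1
G(6) = mex{0} = 1
G(7) = mex{0} = 1
G(8) = mex{0} = 1
G(9) = mex{0} = 1
G(10) = mex{1,0} = 2
G(11) = mex{1,0} = 2
G(12) = mex{1,0} = 2
G(13) = mex{1,0} = 2
G(14) = mex{1,0} = 2
G(15) = mex{2,1} = 0
G(16) = mex{2,1} = 0
P-positions are exactly the n with G(n) = 0.

0, 1, 2, 3, 4, 15, 16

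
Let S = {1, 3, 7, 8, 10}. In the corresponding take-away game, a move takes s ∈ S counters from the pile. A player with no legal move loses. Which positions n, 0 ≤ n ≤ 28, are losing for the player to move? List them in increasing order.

n :  0  1  2  3  4  5  6  7  8  9 10 11 12 13 14 15 16 17 18 19 20 21 22 23 24 25 26 27 28
G :  0  1  0  1  0  1  0  1  2  3  2  3  2  3  2  0  1  0  1  0  1  0  1  2  3  2  3  2  3
P-positions are exactly the n with G(n) = 0.

0, 2, 4, 6, 15, 17, 19, 21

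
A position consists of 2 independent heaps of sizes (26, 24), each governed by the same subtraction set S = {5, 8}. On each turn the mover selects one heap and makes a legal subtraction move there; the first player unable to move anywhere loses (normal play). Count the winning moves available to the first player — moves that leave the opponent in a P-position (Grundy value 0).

All heaps use S = {5, 8}:
n :  0  1  2  3  4  5  6  7  8  9 10 11 12 13 14 15 16 17 18 19 20 21 22 23 24 25 26
G :  0  0  0  0  0  1  1  1  1  1  2  2  2  0  0  0  0  0  1  1  1  1  1  2  2  2  0
Heap A: G(26) = 0.
Heap B: G(24) = 2.
Combined Grundy value = 0 ⊕ 2 = 2.
A winning move leaves total XOR = 0, i.e. changes one component's Grundy value g to g ⊕ X where X is the current total.
Heap A: need g' = 0⊕2 = 2. Options: 26−5→G=1, 26−8→G=1. Hits: 0.
Heap B: need g' = 2⊕2 = 0. Options: 24−5→G=1, 24−8→G=0. Hits: 1.

1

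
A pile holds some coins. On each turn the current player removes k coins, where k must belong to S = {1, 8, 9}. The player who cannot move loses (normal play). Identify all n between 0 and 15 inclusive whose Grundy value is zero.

0, 2, 4, 6

n :  0  1  2  3  4  5  6  7  8  9 10 11 12 13 14 15
G :  0  1  0  1  0  1  0  1  2  3  2  3  2  3  2  3
P-positions are exactly the n with G(n) = 0.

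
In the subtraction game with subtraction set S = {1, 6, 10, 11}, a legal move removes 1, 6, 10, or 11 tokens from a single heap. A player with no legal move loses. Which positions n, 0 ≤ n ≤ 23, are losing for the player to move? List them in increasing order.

0, 2, 4, 7, 9, 16, 21, 23

G(0) = 0
G(1) = mex{0} = 1
G(2) = mex{1} = 0
G(3) = mex{0} = 1
G(4) = mex{1} = 0
G(5) = mex{0} = 1
G(6) = mex{1,0} = 2
G(7) = mex{2,1} = 0
G(8) = mex{0,0} = 1
G(9) = mex{1,1} = 0
G(10) = mex{0,0,0} = 1
G(11) = mex{1,1,1,0} = 2
G(12) = mex{2,2,0,1} = 3
G(13) = mex{3,0,1,0} = 2
G(14) = mex{2,1,0,1} = 3
G(15) = mex{3,0,1,0} = 2
G(16) = mex{2,1,2,1} = 0
G(17) = mex{0,2,0,2} = 1
G(18) = mex{1,3,1,0} = 2
G(19) = mex{2,2,0,1} = 3
G(20) = mex{3,3,1,0} = 2
G(21) = mex{2,2,2,1} = 0
G(22) = mex{0,0,3,2} = 1
G(23) = mex{1,1,2,3} = 0
P-positions are exactly the n with G(n) = 0.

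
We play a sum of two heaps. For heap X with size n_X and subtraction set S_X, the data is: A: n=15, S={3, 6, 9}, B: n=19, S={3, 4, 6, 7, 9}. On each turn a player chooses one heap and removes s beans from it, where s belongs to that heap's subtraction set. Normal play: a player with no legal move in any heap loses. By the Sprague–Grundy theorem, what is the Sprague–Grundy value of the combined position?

3

Heap A, S = {3, 6, 9}:
G(0) = 0
G(1) = mex{} = 0
G(2) = mex{} = 0
G(3) = mex{0} = 1
G(4) = mex{0} = 1
G(5) = mex{0} = 1
G(6) = mex{1,0} = 2
G(7) = mex{1,0} = 2
G(8) = mex{1,0} = 2
G(9) = mex{2,1,0} = 3
G(10) = mex{2,1,0} = 3
G(11) = mex{2,1,0} = 3
G(12) = mex{3,2,1} = 0
G(13) = mex{3,2,1} = 0
G(14) = mex{3,2,1} = 0
G(15) = mex{0,3,2} = 1
G_A(15) = 1.
Heap B, S = {3, 4, 6, 7, 9}:
n :  0  1  2  3  4  5  6  7  8  9 10 11 12 13 14 15 16 17 18 19
G :  0  0  0  1  1  1  2  2  2  3  3  3  0  0  0  1  1  1  2  2
G_B(19) = 2.
Combined Grundy value = 1 ⊕ 2 = 3.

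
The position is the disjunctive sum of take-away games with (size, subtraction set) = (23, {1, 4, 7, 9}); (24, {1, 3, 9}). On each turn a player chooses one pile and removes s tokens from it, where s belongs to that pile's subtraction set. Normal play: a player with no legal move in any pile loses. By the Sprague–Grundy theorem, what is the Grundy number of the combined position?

2

Pile A, S = {1, 4, 7, 9}:
G(0) = 0
G(1) = mex{0} = 1
G(2) = mex{1} = 0
G(3) = mex{0} = 1
G(4) = mex{1,0} = 2
G(5) = mex{2,1} = 0
G(6) = mex{0,0} = 1
G(7) = mex{1,1,0} = 2
G(8) = mex{2,2,1} = 0
G(9) = mex{0,0,0,0} = 1
G(10) = mex{1,1,1,1} = 0
G(11) = mex{0,2,2,0} = 1
G(12) = mex{1,0,0,1} = 2
G(13) = mex{2,1,1,2} = 0
G(14) = mex{0,0,2,0} = 1
G(15) = mex{1,1,0,1} = 2
G(16) = mex{2,2,1,2} = 0
G(17) = mex{0,0,0,0} = 1
G(18) = mex{1,1,1,1} = 0
G(19) = mex{0,2,2,0} = 1
G(20) = mex{1,0,0,1} = 2
G(21) = mex{2,1,1,2} = 0
G(22) = mex{0,0,2,0} = 1
G(23) = mex{1,1,0,1} = 2
G_A(23) = 2.
Pile B, S = {1, 3, 9}:
G(0) = 0
G(1) = mex{0} = 1
G(2) = mex{1} = 0
G(3) = mex{0,0} = 1
G(4) = mex{1,1} = 0
G(5) = mex{0,0} = 1
G(6) = mex{1,1} = 0
G(7) = mex{0,0} = 1
G(8) = mex{1,1} = 0
G(9) = mex{0,0,0} = 1
G(10) = mex{1,1,1} = 0
G(11) = mex{0,0,0} = 1
G(12) = mex{1,1,1} = 0
G(13) = mex{0,0,0} = 1
G(14) = mex{1,1,1} = 0
G(15) = mex{0,0,0} = 1
G(16) = mex{1,1,1} = 0
G(17) = mex{0,0,0} = 1
G(18) = mex{1,1,1} = 0
G(19) = mex{0,0,0} = 1
G(20) = mex{1,1,1} = 0
G(21) = mex{0,0,0} = 1
G(22) = mex{1,1,1} = 0
G(23) = mex{0,0,0} = 1
G(24) = mex{1,1,1} = 0
G_B(24) = 0.
Combined Grundy value = 2 ⊕ 0 = 2.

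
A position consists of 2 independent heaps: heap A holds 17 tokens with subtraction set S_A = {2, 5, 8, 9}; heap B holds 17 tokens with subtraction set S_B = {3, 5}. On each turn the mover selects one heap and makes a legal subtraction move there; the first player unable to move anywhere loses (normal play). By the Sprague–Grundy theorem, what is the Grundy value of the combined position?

0

Heap A, S = {2, 5, 8, 9}:
n :  0  1  2  3  4  5  6  7  8  9 10 11 12 13 14 15 16 17
G :  0  0  1  1  0  2  1  0  2  1  3  0  2  1  0  2  1  0
G_A(17) = 0.
Heap B, S = {3, 5}:
n :  0  1  2  3  4  5  6  7  8  9 10 11 12 13 14 15 16 17
G :  0  0  0  1  1  1  2  2  0  0  0  1  1  1  2  2  0  0
G_B(17) = 0.
Combined Grundy value = 0 ⊕ 0 = 0.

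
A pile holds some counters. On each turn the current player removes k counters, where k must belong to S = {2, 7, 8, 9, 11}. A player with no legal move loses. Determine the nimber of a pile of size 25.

2

n :  0  1  2  3  4  5  6  7  8  9 10 11 12 13 14 15 16 17 18 19 20 21 22 23 24 25
G :  0  0  1  1  0  0  1  1  2  2  3  3  2  2  3  3  4  0  0  1  1  0  0  1  1  2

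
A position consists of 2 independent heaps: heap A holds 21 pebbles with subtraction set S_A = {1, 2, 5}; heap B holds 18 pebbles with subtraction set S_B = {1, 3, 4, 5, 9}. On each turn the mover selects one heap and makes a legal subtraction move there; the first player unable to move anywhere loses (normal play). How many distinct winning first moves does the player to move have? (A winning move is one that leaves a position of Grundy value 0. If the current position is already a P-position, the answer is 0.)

0

Heap A, S = {1, 2, 5}:
n :  0  1  2  3  4  5  6  7  8  9 10 11 12 13 14 15 16 17 18 19 20 21
G :  0  1  2  0  1  2  0  1  2  0  1  2  0  1  2  0  1  2  0  1  2  0
G_A(21) = 0.
Heap B, S = {1, 3, 4, 5, 9}:
G(0) = 0
G(1) = mex{0} = 1
G(2) = mex{1} = 0
G(3) = mex{0,0} = 1
G(4) = mex{1,1,0} = 2
G(5) = mex{2,0,1,0} = 3
G(6) = mex{3,1,0,1} = 2
G(7) = mex{2,2,1,0} = 3
G(8) = mex{3,3,2,1} = 0
G(9) = mex{0,2,3,2,0} = 1
G(10) = mex{1,3,2,3,1} = 0
G(11) = mex{0,0,3,2,0} = 1
G(12) = mex{1,1,0,3,1} = 2
G(13) = mex{2,0,1,0,2} = 3
G(14) = mex{3,1,0,1,3} = 2
G(15) = mex{2,2,1,0,2} = 3
G(16) = mex{3,3,2,1,3} = 0
G(17) = mex{0,2,3,2,0} = 1
G(18) = mex{1,3,2,3,1} = 0
G_B(18) = 0.
Combined Grundy value = 0 ⊕ 0 = 0.
A winning move leaves total XOR = 0, i.e. changes one component's Grundy value g to g ⊕ X where X is the current total.
Heap A: target g' = 0⊕0 = 0, but every legal move changes the Grundy value (mex property), so 0 moves.
Heap B: target g' = 0⊕0 = 0, but every legal move changes the Grundy value (mex property), so 0 moves.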